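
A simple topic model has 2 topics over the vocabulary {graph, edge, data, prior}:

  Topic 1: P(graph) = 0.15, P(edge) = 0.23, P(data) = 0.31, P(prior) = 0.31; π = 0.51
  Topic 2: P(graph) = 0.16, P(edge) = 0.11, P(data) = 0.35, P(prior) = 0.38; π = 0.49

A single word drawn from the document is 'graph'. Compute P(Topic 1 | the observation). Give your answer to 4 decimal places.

0.4939

P(component k | x) = P(Z=k)·f_k(x) / marginal(x), where marginal(x) = Σ_j P(Z=j)·f_j(x).
Categorical probabilities:
  p_1 = P(graph | comp) = 0.15
  p_2 = P(graph | comp) = 0.16
Unnormalised posteriors:
  P(Z=1)·p_1 = 0.51 × 0.15 = 0.0765
  P(Z=2)·p_2 = 0.49 × 0.16 = 0.0784
Normaliser: 0.0765 + 0.0784 = 0.1549
So the posterior for Topic 1 is 0.0765 / 0.1549 ≈ 0.4939.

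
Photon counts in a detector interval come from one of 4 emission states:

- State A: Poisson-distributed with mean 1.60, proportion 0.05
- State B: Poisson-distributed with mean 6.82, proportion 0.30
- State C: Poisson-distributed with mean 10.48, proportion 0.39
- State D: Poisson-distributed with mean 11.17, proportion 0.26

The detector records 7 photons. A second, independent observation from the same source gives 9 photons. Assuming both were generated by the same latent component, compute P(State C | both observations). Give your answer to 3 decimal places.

Posterior ∝ prior × likelihood, so P(k | x) ∝ w_k f_k(x); normalise over all components.
Since both observations come from the same component, the likelihood for component k is f_k(x₁)·f_k(x₂).
  L_A = [0.00107532] × [3.82336e-05] = 4.11134e-08
  L_B = [0.148652] × [0.0960302] = 0.0142751
  L_C = [0.0773913] × [0.118054] = 0.00913639
  L_D = [0.0606558] × [0.105111] = 0.00637556
Prior × likelihood for each component:
  w_A·L_A = 0.05 × 4.11134e-08 = 2.05567e-09
  w_B·L_B = 0.30 × 0.0142751 = 0.00428254
  w_C·L_C = 0.39 × 0.00913639 = 0.00356319
  w_D·L_D = 0.26 × 0.00637556 = 0.00165765
Evidence: 2.05567e-09 + 0.00428254 + 0.00356319 + 0.00165765 = 0.00950338
Responsibility of State C: 0.00356319 / 0.00950338 ≈ 0.375

0.375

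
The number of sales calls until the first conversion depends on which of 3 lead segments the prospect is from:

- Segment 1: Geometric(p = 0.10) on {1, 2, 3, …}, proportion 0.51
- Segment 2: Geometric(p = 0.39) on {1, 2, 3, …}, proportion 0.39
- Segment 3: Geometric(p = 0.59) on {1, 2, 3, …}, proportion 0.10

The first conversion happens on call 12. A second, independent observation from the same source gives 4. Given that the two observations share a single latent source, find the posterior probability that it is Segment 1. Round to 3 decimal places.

By Bayes' theorem, P(k | x) = π_k f_k(x) / Σ_j π_j f_j(x).
Since both observations come from the same component, the likelihood for component k is f_k(x₁)·f_k(x₂).
  p_1 = [0.0313811] × [0.0729] = 0.00228768
  p_2 = [0.00169704] × [0.0885226] = 0.000150227
  p_3 = [3.24694e-05] × [0.0406634] = 1.32032e-06
Weight by the priors:
  π_1·p_1 = 0.51 × 0.00228768 = 0.00116672
  π_2·p_2 = 0.39 × 0.000150227 = 5.85884e-05
  π_3·p_3 = 0.10 × 1.32032e-06 = 1.32032e-07
Sum: 0.00116672 + 5.85884e-05 + 1.32032e-07 = 0.00122544
Responsibility of Segment 1: 0.00116672 / 0.00122544 ≈ 0.952

0.952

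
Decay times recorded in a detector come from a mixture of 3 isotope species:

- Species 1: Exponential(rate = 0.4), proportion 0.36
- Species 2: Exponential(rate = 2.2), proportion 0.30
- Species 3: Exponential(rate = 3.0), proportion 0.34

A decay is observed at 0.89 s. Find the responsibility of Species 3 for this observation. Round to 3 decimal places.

By Bayes' theorem, P(k | x) = P(Z=k) f_k(x) / Σ_j P(Z=j) f_j(x).
Evaluate each component's likelihood at the observed value:
  p_1 = 0.280189
  p_2 = 0.310509
  p_3 = 0.207757
Weight by the priors:
  P(Z=1)·p_1 = 0.36 × 0.280189 = 0.100868
  P(Z=2)·p_2 = 0.30 × 0.310509 = 0.0931527
  P(Z=3)·p_3 = 0.34 × 0.207757 = 0.0706373
Sum: 0.100868 + 0.0931527 + 0.0706373 = 0.264658
P(Species 3 | the observation) ≈ 0.267

0.267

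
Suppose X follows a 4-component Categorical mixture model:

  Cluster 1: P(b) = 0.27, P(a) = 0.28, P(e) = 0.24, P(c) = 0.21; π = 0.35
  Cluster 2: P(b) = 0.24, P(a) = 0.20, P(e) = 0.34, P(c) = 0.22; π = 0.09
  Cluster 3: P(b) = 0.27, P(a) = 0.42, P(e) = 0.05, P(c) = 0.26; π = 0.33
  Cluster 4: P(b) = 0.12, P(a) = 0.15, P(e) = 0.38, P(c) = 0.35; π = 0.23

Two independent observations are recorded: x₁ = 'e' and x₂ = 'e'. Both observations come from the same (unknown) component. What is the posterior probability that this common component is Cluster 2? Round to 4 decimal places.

0.1611

The responsibility of component k is P(Z=k) f_k(x) divided by Σ_j P(Z=j) f_j(x).
Since both observations come from the same component, the likelihood for component k is f_k(x₁)·f_k(x₂).
  f_1 = [0.24] × [0.24] = 0.0576
  f_2 = [0.34] × [0.34] = 0.1156
  f_3 = [0.05] × [0.05] = 0.0025
  f_4 = [0.38] × [0.38] = 0.1444
Prior × likelihood for each component:
  P(Z=1)·f_1 = 0.35 × 0.0576 = 0.02016
  P(Z=2)·f_2 = 0.09 × 0.1156 = 0.010404
  P(Z=3)·f_3 = 0.33 × 0.0025 = 0.000825
  P(Z=4)·f_4 = 0.23 × 0.1444 = 0.033212
Normaliser: 0.02016 + 0.010404 + 0.000825 + 0.033212 = 0.064601
P(Cluster 2 | x₁,x₂) ≈ 0.1611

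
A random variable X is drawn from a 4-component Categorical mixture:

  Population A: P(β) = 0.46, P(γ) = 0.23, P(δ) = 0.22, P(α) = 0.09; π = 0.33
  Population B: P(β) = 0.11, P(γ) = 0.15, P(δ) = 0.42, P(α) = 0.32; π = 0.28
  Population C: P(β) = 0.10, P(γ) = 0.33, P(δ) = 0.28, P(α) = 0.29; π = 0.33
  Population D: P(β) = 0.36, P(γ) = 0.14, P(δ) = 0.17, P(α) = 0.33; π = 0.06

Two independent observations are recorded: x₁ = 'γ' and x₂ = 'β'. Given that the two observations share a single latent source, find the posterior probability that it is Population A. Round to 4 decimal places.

The responsibility of component k is π_k f_k(x) divided by Σ_j π_j f_j(x).
Since both observations come from the same component, the likelihood for component k is f_k(x₁)·f_k(x₂).
  f_A = [0.23] × [0.46] = 0.1058
  f_B = [0.15] × [0.11] = 0.0165
  f_C = [0.33] × [0.1] = 0.033
  f_D = [0.14] × [0.36] = 0.0504
Unnormalised posteriors:
  π_A·f_A = 0.33 × 0.1058 = 0.034914
  π_B·f_B = 0.28 × 0.0165 = 0.00462
  π_C·f_C = 0.33 × 0.033 = 0.01089
  π_D·f_D = 0.06 × 0.0504 = 0.003024
Normaliser: 0.034914 + 0.00462 + 0.01089 + 0.003024 = 0.053448
So the posterior for Population A is 0.034914 / 0.053448 ≈ 0.6532.

0.6532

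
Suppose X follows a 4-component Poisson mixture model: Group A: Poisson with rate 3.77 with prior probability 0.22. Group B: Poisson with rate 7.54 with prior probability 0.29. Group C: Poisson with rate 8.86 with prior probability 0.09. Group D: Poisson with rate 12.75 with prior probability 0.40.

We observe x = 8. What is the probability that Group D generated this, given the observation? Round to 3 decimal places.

Posterior ∝ prior × likelihood, so P(k | x) ∝ P(Z=k) f_k(x); normalise over all components.
Evaluate each component's likelihood at the observed value:
  p_A = e^(−3.77)·3.77^8/8! = 0.0233303
  p_B = e^(−7.54)·7.54^8/8! = 0.13768
  p_C = e^(−8.86)·8.86^8/8! = 0.13369
  p_D = e^(−12.75)·12.75^8/8! = 0.0502697
Unnormalised posteriors:
  P(Z=A)·p_A = 0.22 × 0.0233303 = 0.00513266
  P(Z=B)·p_B = 0.29 × 0.13768 = 0.0399271
  P(Z=C)·p_C = 0.09 × 0.13369 = 0.0120321
  P(Z=D)·p_D = 0.40 × 0.0502697 = 0.0201079
Normaliser: 0.00513266 + 0.0399271 + 0.0120321 + 0.0201079 = 0.0771998
P(Group D | x) = 0.0201079 / 0.0771998 ≈ 0.260

0.260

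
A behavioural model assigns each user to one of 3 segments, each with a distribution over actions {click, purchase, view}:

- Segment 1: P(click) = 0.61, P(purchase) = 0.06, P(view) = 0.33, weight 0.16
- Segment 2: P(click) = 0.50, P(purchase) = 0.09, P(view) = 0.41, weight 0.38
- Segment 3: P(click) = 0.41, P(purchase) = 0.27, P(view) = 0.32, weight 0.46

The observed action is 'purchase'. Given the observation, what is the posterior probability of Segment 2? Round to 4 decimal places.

0.2036

Apply Bayes' rule: the posterior for each component is proportional to its prior times its likelihood at x.
Component likelihoods at x = 'purchase':
  p_1 = 0.06
  p_2 = 0.09
  p_3 = 0.27
Multiply by the mixture weights:
  w_1·p_1 = 0.16 × 0.06 = 0.0096
  w_2·p_2 = 0.38 × 0.09 = 0.0342
  w_3·p_3 = 0.46 × 0.27 = 0.1242
Denominator: 0.0096 + 0.0342 + 0.1242 = 0.168
P(Segment 2 | 'purchase') ≈ 0.2036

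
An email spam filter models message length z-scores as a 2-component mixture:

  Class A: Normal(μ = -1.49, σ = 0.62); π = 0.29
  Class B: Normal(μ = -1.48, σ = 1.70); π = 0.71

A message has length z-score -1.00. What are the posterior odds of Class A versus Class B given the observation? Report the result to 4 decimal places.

Since P(k|x) ∝ w_k f_k(x), the posterior odds are w_i f_i(x) / (w_j f_j(x)).
Component likelihoods at x = -1.00:
  p_A = 0.470854
  p_B = 0.225502
0.136548 / 0.160106 ≈ 0.8529

0.8529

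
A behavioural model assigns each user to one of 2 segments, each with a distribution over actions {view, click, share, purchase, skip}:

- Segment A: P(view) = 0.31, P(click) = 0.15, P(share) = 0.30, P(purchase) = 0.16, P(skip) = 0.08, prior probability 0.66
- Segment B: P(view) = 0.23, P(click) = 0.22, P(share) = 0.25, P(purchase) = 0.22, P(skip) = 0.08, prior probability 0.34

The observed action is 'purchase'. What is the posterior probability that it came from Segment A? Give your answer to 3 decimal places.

0.585

Apply Bayes' rule: the posterior for each component is proportional to its prior times its likelihood at x.
Component likelihoods at x = 'purchase':
  p_A = 0.16
  p_B = 0.22
Multiply by the mixture weights:
  w_A·p_A = 0.66 × 0.16 = 0.1056
  w_B·p_B = 0.34 × 0.22 = 0.0748
Marginal: 0.1056 + 0.0748 = 0.1804
So the posterior for Segment A is 0.1056 / 0.1804 ≈ 0.585.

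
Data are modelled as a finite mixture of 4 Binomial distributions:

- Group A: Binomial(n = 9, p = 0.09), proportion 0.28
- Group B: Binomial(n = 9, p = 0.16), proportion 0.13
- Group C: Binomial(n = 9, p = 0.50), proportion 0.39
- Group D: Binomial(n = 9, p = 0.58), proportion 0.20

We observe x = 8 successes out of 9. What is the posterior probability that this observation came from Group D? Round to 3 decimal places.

0.585

Posterior ∝ prior × likelihood, so P(k | x) ∝ π_k f_k(x); normalise over all components.
Binomial probabilities:
  L_A = 3.52553e-08
  L_B = 3.247e-06
  L_C = 0.0175781
  L_D = 0.0484078
Unnormalised posteriors:
  π_A·L_A = 0.28 × 3.52553e-08 = 9.87147e-09
  π_B·L_B = 0.13 × 3.247e-06 = 4.22109e-07
  π_C·L_C = 0.39 × 0.0175781 = 0.00685547
  π_D·L_D = 0.20 × 0.0484078 = 0.00968157
Sum: 9.87147e-09 + 4.22109e-07 + 0.00685547 + 0.00968157 = 0.0165375
P(Group D | x) = 0.00968157 / 0.0165375 ≈ 0.585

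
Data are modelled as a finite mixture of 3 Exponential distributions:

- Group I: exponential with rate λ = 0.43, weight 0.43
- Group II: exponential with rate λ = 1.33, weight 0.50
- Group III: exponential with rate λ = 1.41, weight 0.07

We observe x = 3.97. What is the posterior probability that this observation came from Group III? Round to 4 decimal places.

0.0098

P(component k | x) = π_k·f_k(x) / marginal(x), where marginal(x) = Σ_j π_j·f_j(x).
Exponential densities:
  L_I = 0.0779982
  L_II = 0.00677226
  L_III = 0.00522599
Prior × likelihood for each component:
  π_I·L_I = 0.43 × 0.0779982 = 0.0335392
  π_II·L_II = 0.50 × 0.00677226 = 0.00338613
  π_III·L_III = 0.07 × 0.00522599 = 0.00036582
Sum: 0.0335392 + 0.00338613 + 0.00036582 = 0.0372912
So the posterior for Group III is 0.00036582 / 0.0372912 ≈ 0.0098.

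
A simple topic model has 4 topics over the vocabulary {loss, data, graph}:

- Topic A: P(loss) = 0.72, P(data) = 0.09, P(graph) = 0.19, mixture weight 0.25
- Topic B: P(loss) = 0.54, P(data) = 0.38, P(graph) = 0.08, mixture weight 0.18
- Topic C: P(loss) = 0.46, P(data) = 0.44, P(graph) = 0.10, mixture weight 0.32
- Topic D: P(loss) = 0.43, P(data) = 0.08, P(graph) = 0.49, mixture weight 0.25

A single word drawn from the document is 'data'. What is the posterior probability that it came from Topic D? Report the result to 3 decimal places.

0.079

The responsibility of component k is P(Z=k) f_k(x) divided by Σ_j P(Z=j) f_j(x).
Evaluate each component's likelihood at the observed value:
  p_A = P(data | comp) = 0.09
  p_B = P(data | comp) = 0.38
  p_C = P(data | comp) = 0.44
  p_D = P(data | comp) = 0.08
Prior × likelihood for each component:
  P(Z=A)·p_A = 0.25 × 0.09 = 0.0225
  P(Z=B)·p_B = 0.18 × 0.38 = 0.0684
  P(Z=C)·p_C = 0.32 × 0.44 = 0.1408
  P(Z=D)·p_D = 0.25 × 0.08 = 0.02
Evidence: 0.0225 + 0.0684 + 0.1408 + 0.02 = 0.2517
Responsibility of Topic D: 0.02 / 0.2517 ≈ 0.079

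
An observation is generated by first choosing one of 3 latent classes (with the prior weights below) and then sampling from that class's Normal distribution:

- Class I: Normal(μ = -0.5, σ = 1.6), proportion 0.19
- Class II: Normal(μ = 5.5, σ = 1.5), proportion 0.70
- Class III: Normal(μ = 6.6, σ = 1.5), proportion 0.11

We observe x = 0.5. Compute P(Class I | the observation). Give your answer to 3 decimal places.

The responsibility of component k is w_k f_k(x) divided by Σ_j w_j f_j(x).
Evaluate each component's likelihood at the observed value:
  p_I = (1/(1.6·√(2π)))·exp(−(0.5−-0.5)²/(2·1.6²)) = 0.249339·exp(-0.19531) = 0.205101
  p_II = (1/(1.5·√(2π)))·exp(−(0.5−5.5)²/(2·1.5²)) = 0.265962·exp(-5.55556) = 0.00102819
  p_III = (1/(1.5·√(2π)))·exp(−(0.5−6.6)²/(2·1.5²)) = 0.265962·exp(-8.26889) = 6.81846e-05
Unnormalised posteriors:
  w_I·p_I = 0.19 × 0.205101 = 0.0389691
  w_II·p_II = 0.70 × 0.00102819 = 0.00071973
  w_III·p_III = 0.11 × 6.81846e-05 = 7.5003e-06
Normaliser: 0.0389691 + 0.00071973 + 7.5003e-06 = 0.0396963
P(Class I | 0.5) = 0.0389691 / 0.0396963 ≈ 0.982

0.982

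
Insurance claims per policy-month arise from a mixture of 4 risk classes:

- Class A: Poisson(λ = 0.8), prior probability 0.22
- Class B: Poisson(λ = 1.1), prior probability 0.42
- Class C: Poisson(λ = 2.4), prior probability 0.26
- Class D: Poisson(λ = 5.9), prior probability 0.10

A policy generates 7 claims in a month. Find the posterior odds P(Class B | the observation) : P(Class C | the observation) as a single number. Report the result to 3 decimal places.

Posterior odds = (P(Z=i) f_i(x)) / (P(Z=j) f_j(x)); the normalising sum cancels.
Component likelihoods at x = 7 claims:
  p_A = 1.86966e-05
  p_B = 0.000128705
  p_C = 0.00825546
  p_D = 0.135268
Odds = (0.42/0.26) × (0.000128705/0.00825546) = 1.61538 × 0.0155902 ≈ 0.025

0.025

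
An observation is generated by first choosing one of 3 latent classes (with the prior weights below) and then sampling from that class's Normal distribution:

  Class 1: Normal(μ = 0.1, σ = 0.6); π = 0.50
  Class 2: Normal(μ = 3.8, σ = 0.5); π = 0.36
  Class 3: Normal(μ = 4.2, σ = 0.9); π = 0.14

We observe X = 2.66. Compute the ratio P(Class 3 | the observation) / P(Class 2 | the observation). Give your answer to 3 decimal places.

0.672

Only the two components matter; the odds are (w_i f_i(x)) / (w_j f_j(x)).
Component likelihoods at x = 2.66:
  f_1 = (1/(0.6·√(2π)))·exp(−(2.66−0.1)²/(2·0.6²)) = 0.664904·exp(-9.10222) = 7.40822e-05
  f_2 = (1/(0.5·√(2π)))·exp(−(2.66−3.8)²/(2·0.5²)) = 0.797885·exp(-2.59920) = 0.0593092
  f_3 = (1/(0.9·√(2π)))·exp(−(2.66−4.2)²/(2·0.9²)) = 0.443269·exp(-1.46395) = 0.102537
0.0143552 / 0.0213513 ≈ 0.672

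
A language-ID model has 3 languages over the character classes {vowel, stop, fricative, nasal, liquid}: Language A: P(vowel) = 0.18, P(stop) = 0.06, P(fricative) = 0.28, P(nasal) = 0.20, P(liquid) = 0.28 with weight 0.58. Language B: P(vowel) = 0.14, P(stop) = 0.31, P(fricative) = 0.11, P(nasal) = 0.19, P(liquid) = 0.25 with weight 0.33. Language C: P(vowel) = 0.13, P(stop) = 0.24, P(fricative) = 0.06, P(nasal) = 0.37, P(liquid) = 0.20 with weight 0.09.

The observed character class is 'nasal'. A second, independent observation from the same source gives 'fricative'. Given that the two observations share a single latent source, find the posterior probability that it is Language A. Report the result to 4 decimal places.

Posterior ∝ prior × likelihood, so P(k | x) ∝ w_k f_k(x); normalise over all components.
Since both observations come from the same component, the likelihood for component k is f_k(x₁)·f_k(x₂).
  L_A = [P(nasal | comp) = 0.20] × [0.28] = 0.056
  L_B = [P(nasal | comp) = 0.19] × [0.11] = 0.0209
  L_C = [P(nasal | comp) = 0.37] × [0.06] = 0.0222
Unnormalised posteriors:
  w_A·L_A = 0.58 × 0.056 = 0.03248
  w_B·L_B = 0.33 × 0.0209 = 0.006897
  w_C·L_C = 0.09 × 0.0222 = 0.001998
Evidence: 0.03248 + 0.006897 + 0.001998 = 0.041375
So the posterior for Language A is 0.03248 / 0.041375 ≈ 0.7850.

0.7850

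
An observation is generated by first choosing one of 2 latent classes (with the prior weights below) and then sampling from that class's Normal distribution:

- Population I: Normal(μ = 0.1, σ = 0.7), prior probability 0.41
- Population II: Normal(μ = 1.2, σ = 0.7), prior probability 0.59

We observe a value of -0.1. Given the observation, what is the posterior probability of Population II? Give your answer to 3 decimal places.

0.211

P(component k | x) = P(Z=k)·f_k(x) / marginal(x), where marginal(x) = Σ_j P(Z=j)·f_j(x).
Normal densities:
  f_I = 0.547124
  f_II = 0.101596
Prior × likelihood for each component:
  P(Z=I)·f_I = 0.41 × 0.547124 = 0.224321
  P(Z=II)·f_II = 0.59 × 0.101596 = 0.0599415
Sum: 0.224321 + 0.0599415 = 0.284262
So the posterior for Population II is 0.0599415 / 0.284262 ≈ 0.211.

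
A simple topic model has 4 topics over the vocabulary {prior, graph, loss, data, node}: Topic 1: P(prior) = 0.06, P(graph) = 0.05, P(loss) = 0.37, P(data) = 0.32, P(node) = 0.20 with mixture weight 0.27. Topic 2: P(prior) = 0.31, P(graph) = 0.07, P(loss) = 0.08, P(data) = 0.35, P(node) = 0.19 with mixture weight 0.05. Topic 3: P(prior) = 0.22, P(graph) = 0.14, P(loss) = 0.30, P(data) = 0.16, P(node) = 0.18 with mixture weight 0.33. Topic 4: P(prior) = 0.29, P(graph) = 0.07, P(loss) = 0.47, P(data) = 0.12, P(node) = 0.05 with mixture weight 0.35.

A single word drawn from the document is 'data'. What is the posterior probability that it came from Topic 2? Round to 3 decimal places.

By Bayes' theorem, P(k | x) = π_k f_k(x) / Σ_j π_j f_j(x).
Categorical probabilities:
  p_1 = P(data | comp) = 0.32
  p_2 = P(data | comp) = 0.35
  p_3 = P(data | comp) = 0.16
  p_4 = P(data | comp) = 0.12
Multiply by the mixture weights:
  π_1·p_1 = 0.27 × 0.32 = 0.0864
  π_2·p_2 = 0.05 × 0.35 = 0.0175
  π_3·p_3 = 0.33 × 0.16 = 0.0528
  π_4·p_4 = 0.35 × 0.12 = 0.042
Marginal: 0.0864 + 0.0175 + 0.0528 + 0.042 = 0.1987
P(Topic 2 | x) = 0.0175 / 0.1987 ≈ 0.088

0.088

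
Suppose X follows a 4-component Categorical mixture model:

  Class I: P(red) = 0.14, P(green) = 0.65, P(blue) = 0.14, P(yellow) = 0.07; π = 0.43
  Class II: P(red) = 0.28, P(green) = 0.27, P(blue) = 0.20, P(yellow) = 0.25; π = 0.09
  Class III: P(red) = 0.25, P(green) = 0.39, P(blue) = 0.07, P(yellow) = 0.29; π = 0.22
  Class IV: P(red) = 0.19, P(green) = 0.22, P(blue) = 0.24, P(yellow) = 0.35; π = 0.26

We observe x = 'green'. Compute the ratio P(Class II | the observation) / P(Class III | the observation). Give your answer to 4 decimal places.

0.2832

Posterior odds = (P(Z=i) f_i(x)) / (P(Z=j) f_j(x)); the normalising sum cancels.
Component likelihoods at x = 'green':
  L_I = 0.65
  L_II = 0.27
  L_III = 0.39
  L_IV = 0.22
0.0243 / 0.0858 ≈ 0.2832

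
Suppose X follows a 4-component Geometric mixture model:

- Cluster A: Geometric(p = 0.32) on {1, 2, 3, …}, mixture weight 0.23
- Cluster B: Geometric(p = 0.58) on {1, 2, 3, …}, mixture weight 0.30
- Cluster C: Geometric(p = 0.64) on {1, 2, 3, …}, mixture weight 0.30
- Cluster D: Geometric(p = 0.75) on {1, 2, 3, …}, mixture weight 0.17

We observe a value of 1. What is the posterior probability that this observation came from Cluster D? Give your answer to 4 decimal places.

0.2248

Apply Bayes' rule: the posterior for each component is proportional to its prior times its likelihood at x.
Component likelihoods at x = 1:
  f_A = 0.32·(1−0.32)^0 = 0.32·1 = 0.32
  f_B = 0.58·(1−0.58)^0 = 0.58·1 = 0.58
  f_C = 0.64·(1−0.64)^0 = 0.64·1 = 0.64
  f_D = 0.75·(1−0.75)^0 = 0.75·1 = 0.75
Prior × likelihood for each component:
  π_A·f_A = 0.23 × 0.32 = 0.0736
  π_B·f_B = 0.30 × 0.58 = 0.174
  π_C·f_C = 0.30 × 0.64 = 0.192
  π_D·f_D = 0.17 × 0.75 = 0.1275
Sum: 0.0736 + 0.174 + 0.192 + 0.1275 = 0.5671
P(Cluster D | the observation) = 0.1275 / 0.5671 ≈ 0.2248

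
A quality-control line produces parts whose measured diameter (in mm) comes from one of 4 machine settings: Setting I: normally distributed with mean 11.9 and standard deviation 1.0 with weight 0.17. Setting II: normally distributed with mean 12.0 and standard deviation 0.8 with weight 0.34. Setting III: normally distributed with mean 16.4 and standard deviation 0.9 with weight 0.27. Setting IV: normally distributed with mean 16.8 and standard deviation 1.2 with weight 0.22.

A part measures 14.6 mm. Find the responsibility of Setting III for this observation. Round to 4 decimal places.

Posterior ∝ prior × likelihood, so P(k | x) ∝ P(Z=k) f_k(x); normalise over all components.
Component likelihoods at x = 14.6 mm:
  p_I = 0.0104209
  p_II = 0.00253631
  p_III = 0.05999
  p_IV = 0.061926
Weight by the priors:
  P(Z=I)·p_I = 0.17 × 0.0104209 = 0.00177156
  P(Z=II)·p_II = 0.34 × 0.00253631 = 0.000862345
  P(Z=III)·p_III = 0.27 × 0.05999 = 0.0161973
  P(Z=IV)·p_IV = 0.22 × 0.061926 = 0.0136237
Normaliser: 0.00177156 + 0.000862345 + 0.0161973 + 0.0136237 = 0.0324549
P(Setting III | 14.6 mm) ≈ 0.4991

0.4991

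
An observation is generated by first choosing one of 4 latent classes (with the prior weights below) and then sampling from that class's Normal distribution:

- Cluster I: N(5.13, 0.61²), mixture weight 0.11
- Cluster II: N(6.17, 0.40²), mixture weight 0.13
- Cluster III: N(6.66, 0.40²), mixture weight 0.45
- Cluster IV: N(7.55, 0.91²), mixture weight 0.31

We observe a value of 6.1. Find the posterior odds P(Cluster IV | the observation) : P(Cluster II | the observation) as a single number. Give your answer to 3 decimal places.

The posterior odds equal the prior odds times the likelihood ratio: (π_i/π_j)·(f_i(x)/f_j(x)).
Evaluate each component's likelihood at the observed value:
  L_I = (1/(0.61·√(2π)))·exp(−(6.1−5.13)²/(2·0.61²)) = 0.654004·exp(-1.26431) = 0.184713
  L_II = (1/(0.40·√(2π)))·exp(−(6.1−6.17)²/(2·0.40²)) = 0.997356·exp(-0.01531) = 0.9822
  L_III = (1/(0.40·√(2π)))·exp(−(6.1−6.66)²/(2·0.40²)) = 0.997356·exp(-0.98000) = 0.374319
  L_IV = (1/(0.91·√(2π)))·exp(−(6.1−7.55)²/(2·0.91²)) = 0.438398·exp(-1.26947) = 0.123181
Odds = (0.31/0.13) × (0.123181/0.9822) = 2.38462 × 0.125413 ≈ 0.299

0.299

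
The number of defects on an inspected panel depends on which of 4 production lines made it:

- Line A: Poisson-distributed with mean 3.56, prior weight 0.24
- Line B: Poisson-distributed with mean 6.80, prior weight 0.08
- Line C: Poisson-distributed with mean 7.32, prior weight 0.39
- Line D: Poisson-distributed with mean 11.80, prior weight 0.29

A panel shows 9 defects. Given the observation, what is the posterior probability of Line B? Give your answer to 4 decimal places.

0.0967

Posterior ∝ prior × likelihood, so P(k | x) ∝ P(Z=k) f_k(x); normalise over all components.
Component likelihoods at x = 9 defects:
  f_A = 0.00719778
  f_B = 0.0954146
  f_C = 0.110103
  f_D = 0.0917276
Multiply by the mixture weights:
  P(Z=A)·f_A = 0.24 × 0.00719778 = 0.00172747
  P(Z=B)·f_B = 0.08 × 0.0954146 = 0.00763317
  P(Z=C)·f_C = 0.39 × 0.110103 = 0.0429404
  P(Z=D)·f_D = 0.29 × 0.0917276 = 0.026601
Evidence: 0.00172747 + 0.00763317 + 0.0429404 + 0.026601 = 0.078902
P(Line B | the observation) ≈ 0.0967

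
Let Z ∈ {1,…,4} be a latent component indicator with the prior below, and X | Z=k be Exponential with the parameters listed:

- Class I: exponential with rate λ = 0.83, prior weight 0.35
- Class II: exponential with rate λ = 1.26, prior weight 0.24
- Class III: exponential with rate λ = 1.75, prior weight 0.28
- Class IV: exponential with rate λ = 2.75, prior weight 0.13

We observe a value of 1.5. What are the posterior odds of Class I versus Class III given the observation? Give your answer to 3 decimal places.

2.357

Only the two components matter; the odds are (π_i f_i(x)) / (π_j f_j(x)).
Evaluate each component's likelihood at the observed value:
  L_I = 0.238991
  L_II = 0.19035
  L_III = 0.12677
  L_IV = 0.0444496
Posterior odds = (π_I·L_I) / (π_III·L_III) = (0.35·0.238991) / (0.28·0.12677) = 0.0836468 / 0.0354955 ≈ 2.357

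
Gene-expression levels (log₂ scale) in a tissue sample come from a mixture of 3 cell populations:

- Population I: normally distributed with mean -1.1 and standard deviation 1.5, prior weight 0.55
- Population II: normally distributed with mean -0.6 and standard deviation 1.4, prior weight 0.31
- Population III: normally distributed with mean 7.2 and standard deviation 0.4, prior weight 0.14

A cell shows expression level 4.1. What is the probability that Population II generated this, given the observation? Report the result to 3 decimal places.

0.467

P(component k | x) = π_k·f_k(x) / marginal(x), where marginal(x) = Σ_j π_j·f_j(x).
Normal densities:
  p_I = 0.000653419
  p_II = 0.00101729
  p_III = 9.04574e-14
Weight by the priors:
  π_I·p_I = 0.55 × 0.000653419 = 0.00035938
  π_II·p_II = 0.31 × 0.00101729 = 0.000315359
  π_III·p_III = 0.14 × 9.04574e-14 = 1.2664e-14
Evidence: 0.00035938 + 0.000315359 + 1.2664e-14 = 0.00067474
P(Population II | data) ≈ 0.467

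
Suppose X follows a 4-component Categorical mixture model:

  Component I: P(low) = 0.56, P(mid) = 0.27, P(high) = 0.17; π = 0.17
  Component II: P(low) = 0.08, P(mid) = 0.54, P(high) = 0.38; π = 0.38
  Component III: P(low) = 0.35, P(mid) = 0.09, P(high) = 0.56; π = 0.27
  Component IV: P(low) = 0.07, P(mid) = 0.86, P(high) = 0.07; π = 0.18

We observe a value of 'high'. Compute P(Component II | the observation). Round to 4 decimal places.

By Bayes' theorem, P(k | x) = P(Z=k) f_k(x) / Σ_j P(Z=j) f_j(x).
Component likelihoods at x = 'high':
  L_I = P(high | comp) = 0.17
  L_II = P(high | comp) = 0.38
  L_III = P(high | comp) = 0.56
  L_IV = P(high | comp) = 0.07
Unnormalised posteriors:
  P(Z=I)·L_I = 0.17 × 0.17 = 0.0289
  P(Z=II)·L_II = 0.38 × 0.38 = 0.1444
  P(Z=III)·L_III = 0.27 × 0.56 = 0.1512
  P(Z=IV)·L_IV = 0.18 × 0.07 = 0.0126
Marginal: 0.0289 + 0.1444 + 0.1512 + 0.0126 = 0.3371
Responsibility of Component II: 0.1444 / 0.3371 ≈ 0.4284

0.4284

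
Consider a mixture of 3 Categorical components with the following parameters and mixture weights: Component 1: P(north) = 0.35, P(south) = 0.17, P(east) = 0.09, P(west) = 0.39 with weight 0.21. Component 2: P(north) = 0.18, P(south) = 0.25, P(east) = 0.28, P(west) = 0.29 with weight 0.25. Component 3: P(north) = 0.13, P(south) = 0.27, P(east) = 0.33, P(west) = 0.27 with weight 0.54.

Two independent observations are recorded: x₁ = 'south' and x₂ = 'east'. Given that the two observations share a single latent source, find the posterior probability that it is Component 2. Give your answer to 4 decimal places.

By Bayes' theorem, P(k | x) = π_k f_k(x) / Σ_j π_j f_j(x).
Since both observations come from the same component, the likelihood for component k is f_k(x₁)·f_k(x₂).
  f_1 = [P(south | comp) = 0.17] × [0.09] = 0.0153
  f_2 = [P(south | comp) = 0.25] × [0.28] = 0.07
  f_3 = [P(south | comp) = 0.27] × [0.33] = 0.0891
Multiply by the mixture weights:
  π_1·f_1 = 0.21 × 0.0153 = 0.003213
  π_2·f_2 = 0.25 × 0.07 = 0.0175
  π_3·f_3 = 0.54 × 0.0891 = 0.048114
Normaliser: 0.003213 + 0.0175 + 0.048114 = 0.068827
Responsibility of Component 2: 0.0175 / 0.068827 ≈ 0.2543

0.2543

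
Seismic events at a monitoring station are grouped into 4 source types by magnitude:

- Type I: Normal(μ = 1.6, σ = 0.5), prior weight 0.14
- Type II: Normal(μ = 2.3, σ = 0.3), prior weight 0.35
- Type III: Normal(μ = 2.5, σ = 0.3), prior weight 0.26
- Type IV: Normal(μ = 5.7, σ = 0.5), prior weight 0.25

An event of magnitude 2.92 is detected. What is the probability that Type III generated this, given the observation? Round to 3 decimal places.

0.690

P(component k | x) = w_k·f_k(x) / marginal(x), where marginal(x) = Σ_j w_j·f_j(x).
Evaluate each component's likelihood at the observed value:
  p_I = (1/(0.5·√(2π)))·exp(−(2.92−1.6)²/(2·0.5²)) = 0.797885·exp(-3.48480) = 0.0244631
  p_II = (1/(0.3·√(2π)))·exp(−(2.92−2.3)²/(2·0.3²)) = 1.329808·exp(-2.13556) = 0.157155
  p_III = (1/(0.3·√(2π)))·exp(−(2.92−2.5)²/(2·0.3²)) = 1.329808·exp(-0.98000) = 0.499092
  p_IV = (1/(0.5·√(2π)))·exp(−(2.92−5.7)²/(2·0.5²)) = 0.797885·exp(-15.45680) = 1.54574e-07
Multiply by the mixture weights:
  w_I·p_I = 0.14 × 0.0244631 = 0.00342483
  w_II·p_II = 0.35 × 0.157155 = 0.0550043
  w_III·p_III = 0.26 × 0.499092 = 0.129764
  w_IV·p_IV = 0.25 × 1.54574e-07 = 3.86436e-08
Evidence: 0.00342483 + 0.0550043 + 0.129764 + 3.86436e-08 = 0.188193
So the posterior for Type III is 0.129764 / 0.188193 ≈ 0.690.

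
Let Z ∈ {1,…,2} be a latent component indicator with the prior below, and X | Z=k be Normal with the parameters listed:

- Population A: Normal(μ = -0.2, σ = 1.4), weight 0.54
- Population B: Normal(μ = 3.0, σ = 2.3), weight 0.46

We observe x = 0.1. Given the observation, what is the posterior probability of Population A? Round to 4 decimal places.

Apply Bayes' rule: the posterior for each component is proportional to its prior times its likelihood at x.
Component likelihoods at x = 0.1:
  p_A = 0.278491
  p_B = 0.0783363
Prior × likelihood for each component:
  π_A·p_A = 0.54 × 0.278491 = 0.150385
  π_B·p_B = 0.46 × 0.0783363 = 0.0360347
Denominator: 0.150385 + 0.0360347 = 0.18642
So the posterior for Population A is 0.150385 / 0.18642 ≈ 0.8067.

0.8067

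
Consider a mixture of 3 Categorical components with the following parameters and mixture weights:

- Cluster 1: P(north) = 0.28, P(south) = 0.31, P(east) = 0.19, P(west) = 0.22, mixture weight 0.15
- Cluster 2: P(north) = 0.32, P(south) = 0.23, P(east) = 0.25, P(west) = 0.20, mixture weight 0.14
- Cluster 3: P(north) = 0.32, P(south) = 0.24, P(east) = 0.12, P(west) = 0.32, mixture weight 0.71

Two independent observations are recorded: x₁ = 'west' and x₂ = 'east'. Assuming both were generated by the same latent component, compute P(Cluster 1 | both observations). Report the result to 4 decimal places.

0.1547

The responsibility of component k is π_k f_k(x) divided by Σ_j π_j f_j(x).
Since both observations come from the same component, the likelihood for component k is f_k(x₁)·f_k(x₂).
  f_1 = [0.22] × [0.19] = 0.0418
  f_2 = [0.2] × [0.25] = 0.05
  f_3 = [0.32] × [0.12] = 0.0384
Weight by the priors:
  π_1·f_1 = 0.15 × 0.0418 = 0.00627
  π_2·f_2 = 0.14 × 0.05 = 0.007
  π_3·f_3 = 0.71 × 0.0384 = 0.027264
Sum: 0.00627 + 0.007 + 0.027264 = 0.040534
Responsibility of Cluster 1: 0.00627 / 0.040534 ≈ 0.1547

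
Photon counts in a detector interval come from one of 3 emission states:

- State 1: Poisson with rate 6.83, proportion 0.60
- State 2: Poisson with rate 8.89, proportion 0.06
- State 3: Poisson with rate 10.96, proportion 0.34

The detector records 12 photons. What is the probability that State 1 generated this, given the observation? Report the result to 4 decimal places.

The responsibility of component k is π_k f_k(x) divided by Σ_j π_j f_j(x).
Component likelihoods at x = 12 photons:
  f_1 = e^(−6.83)·6.83^12/12! = 0.0232531
  f_2 = e^(−8.89)·8.89^12/12! = 0.070082
  f_3 = e^(−10.96)·10.96^12/12! = 0.109024
Prior × likelihood for each component:
  π_1·f_1 = 0.60 × 0.0232531 = 0.0139518
  π_2·f_2 = 0.06 × 0.070082 = 0.00420492
  π_3·f_3 = 0.34 × 0.109024 = 0.0370682
Denominator: 0.0139518 + 0.00420492 + 0.0370682 = 0.0552249
Responsibility of State 1: 0.0139518 / 0.0552249 ≈ 0.2526

0.2526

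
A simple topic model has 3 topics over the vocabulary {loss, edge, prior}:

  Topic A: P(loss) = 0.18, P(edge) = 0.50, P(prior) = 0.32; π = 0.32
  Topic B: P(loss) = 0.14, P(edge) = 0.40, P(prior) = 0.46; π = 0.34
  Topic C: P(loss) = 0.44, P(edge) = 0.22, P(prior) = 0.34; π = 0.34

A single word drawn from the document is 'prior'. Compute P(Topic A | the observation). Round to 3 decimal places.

0.274

P(component k | x) = P(Z=k)·f_k(x) / marginal(x), where marginal(x) = Σ_j P(Z=j)·f_j(x).
Evaluate each component's likelihood at the observed value:
  p_A = P(prior | comp) = 0.32
  p_B = P(prior | comp) = 0.46
  p_C = P(prior | comp) = 0.34
Multiply by the mixture weights:
  P(Z=A)·p_A = 0.32 × 0.32 = 0.1024
  P(Z=B)·p_B = 0.34 × 0.46 = 0.1564
  P(Z=C)·p_C = 0.34 × 0.34 = 0.1156
Denominator: 0.1024 + 0.1564 + 0.1156 = 0.3744
P(Topic A | data) = 0.1024 / 0.3744 ≈ 0.274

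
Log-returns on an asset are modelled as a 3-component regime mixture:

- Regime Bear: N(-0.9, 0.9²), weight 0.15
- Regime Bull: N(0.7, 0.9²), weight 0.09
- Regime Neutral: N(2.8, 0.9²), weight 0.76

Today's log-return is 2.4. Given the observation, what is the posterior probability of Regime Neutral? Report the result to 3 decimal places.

0.978

The responsibility of component k is w_k f_k(x) divided by Σ_j w_j f_j(x).
Normal densities:
  p_Bear = 0.000533634
  p_Bull = 0.0744574
  p_Neutral = 0.401582
Weight by the priors:
  w_Bear·p_Bear = 0.15 × 0.000533634 = 8.00451e-05
  w_Bull·p_Bull = 0.09 × 0.0744574 = 0.00670116
  w_Neutral·p_Neutral = 0.76 × 0.401582 = 0.305202
Denominator: 8.00451e-05 + 0.00670116 + 0.305202 = 0.311984
P(Regime Neutral | 2.4) ≈ 0.978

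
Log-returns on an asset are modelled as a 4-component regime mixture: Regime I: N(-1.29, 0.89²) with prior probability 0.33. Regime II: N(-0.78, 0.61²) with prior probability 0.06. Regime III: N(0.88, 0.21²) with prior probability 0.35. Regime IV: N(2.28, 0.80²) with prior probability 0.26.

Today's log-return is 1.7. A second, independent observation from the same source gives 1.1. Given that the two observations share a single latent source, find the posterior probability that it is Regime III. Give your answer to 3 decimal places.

Posterior ∝ prior × likelihood, so P(k | x) ∝ π_k f_k(x); normalise over all components.
Since both observations come from the same component, the likelihood for component k is f_k(x₁)·f_k(x₂).
  L_I = [0.00158734] × [0.0121786] = 1.93316e-05
  L_II = [0.000168414] × [0.00566242] = 9.5363e-07
  L_III = [0.000928562] × [1.09741] = 0.00101902
  L_IV = [0.383426] × [0.168031] = 0.0644275
Unnormalised posteriors:
  π_I·L_I = 0.33 × 1.93316e-05 = 6.37944e-06
  π_II·L_II = 0.06 × 9.5363e-07 = 5.72178e-08
  π_III·L_III = 0.35 × 0.00101902 = 0.000356656
  π_IV·L_IV = 0.26 × 0.0644275 = 0.0167511
Denominator: 6.37944e-06 + 5.72178e-08 + 0.000356656 + 0.0167511 = 0.0171142
Responsibility of Regime III: 0.000356656 / 0.0171142 ≈ 0.021

0.021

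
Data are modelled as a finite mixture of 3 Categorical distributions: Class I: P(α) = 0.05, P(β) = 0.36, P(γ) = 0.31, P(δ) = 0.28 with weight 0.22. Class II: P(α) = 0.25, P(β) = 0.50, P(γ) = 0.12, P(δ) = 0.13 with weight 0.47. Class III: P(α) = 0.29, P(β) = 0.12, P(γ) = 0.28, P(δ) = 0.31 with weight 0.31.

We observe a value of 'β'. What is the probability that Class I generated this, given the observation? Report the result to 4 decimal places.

0.2254

P(component k | x) = π_k·f_k(x) / marginal(x), where marginal(x) = Σ_j π_j·f_j(x).
Component likelihoods at x = 'β':
  f_I = 0.36
  f_II = 0.5
  f_III = 0.12
Prior × likelihood for each component:
  π_I·f_I = 0.22 × 0.36 = 0.0792
  π_II·f_II = 0.47 × 0.5 = 0.235
  π_III·f_III = 0.31 × 0.12 = 0.0372
Sum: 0.0792 + 0.235 + 0.0372 = 0.3514
P(Class I | x) ≈ 0.2254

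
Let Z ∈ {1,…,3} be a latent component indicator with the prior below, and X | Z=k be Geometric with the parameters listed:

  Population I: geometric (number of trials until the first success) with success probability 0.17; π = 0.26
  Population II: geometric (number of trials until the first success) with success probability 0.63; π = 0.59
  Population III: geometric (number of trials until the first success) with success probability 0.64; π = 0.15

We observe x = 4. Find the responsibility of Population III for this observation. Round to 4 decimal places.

0.0922

The responsibility of component k is π_k f_k(x) divided by Σ_j π_j f_j(x).
Geometric probabilities:
  p_I = 0.17·(1−0.17)^3 = 0.17·0.571787 = 0.0972038
  p_II = 0.63·(1−0.63)^3 = 0.63·0.050653 = 0.0319114
  p_III = 0.64·(1−0.64)^3 = 0.64·0.046656 = 0.0298598
Weight by the priors:
  π_I·p_I = 0.26 × 0.0972038 = 0.025273
  π_II·p_II = 0.59 × 0.0319114 = 0.0188277
  π_III·p_III = 0.15 × 0.0298598 = 0.00447898
Sum: 0.025273 + 0.0188277 + 0.00447898 = 0.0485797
Responsibility of Population III: 0.00447898 / 0.0485797 ≈ 0.0922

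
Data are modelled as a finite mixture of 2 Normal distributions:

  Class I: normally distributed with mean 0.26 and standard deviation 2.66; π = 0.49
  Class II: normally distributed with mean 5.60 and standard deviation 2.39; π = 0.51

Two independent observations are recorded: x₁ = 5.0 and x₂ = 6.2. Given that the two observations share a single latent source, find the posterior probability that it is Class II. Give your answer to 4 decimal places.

By Bayes' theorem, P(k | x) = π_k f_k(x) / Σ_j π_j f_j(x).
Since both observations come from the same component, the likelihood for component k is f_k(x₁)·f_k(x₂).
  f_I = [(1/(2.66·√(2π)))·exp(−(5.0−0.26)²/(2·2.66²)) = 0.149978·exp(-1.58768) = 0.0306554] × [0.0123934] = 0.000379924
  f_II = [(1/(2.39·√(2π)))·exp(−(5.0−5.60)²/(2·2.39²)) = 0.166921·exp(-0.03151) = 0.161743] × [0.161743] = 0.0261609
Weight by the priors:
  π_I·f_I = 0.49 × 0.000379924 = 0.000186163
  π_II·f_II = 0.51 × 0.0261609 = 0.0133421
Evidence: 0.000186163 + 0.0133421 = 0.0135282
So the posterior for Class II is 0.0133421 / 0.0135282 ≈ 0.9862.

0.9862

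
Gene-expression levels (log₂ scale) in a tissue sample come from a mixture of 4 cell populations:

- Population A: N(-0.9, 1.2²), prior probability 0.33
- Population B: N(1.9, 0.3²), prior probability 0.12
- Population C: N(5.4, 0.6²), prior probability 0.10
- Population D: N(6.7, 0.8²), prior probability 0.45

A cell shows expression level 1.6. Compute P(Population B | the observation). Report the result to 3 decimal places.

By Bayes' theorem, P(k | x) = P(Z=k) f_k(x) / Σ_j P(Z=j) f_j(x).
Evaluate each component's likelihood at the observed value:
  p_A = (1/(1.2·√(2π)))·exp(−(1.6−-0.9)²/(2·1.2²)) = 0.332452·exp(-2.17014) = 0.0379533
  p_B = (1/(0.3·√(2π)))·exp(−(1.6−1.9)²/(2·0.3²)) = 1.329808·exp(-0.50000) = 0.806569
  p_C = (1/(0.6·√(2π)))·exp(−(1.6−5.4)²/(2·0.6²)) = 0.664904·exp(-20.05556) = 1.29641e-09
  p_D = (1/(0.8·√(2π)))·exp(−(1.6−6.7)²/(2·0.8²)) = 0.498678·exp(-20.32031) = 7.4614e-10
Multiply by the mixture weights:
  P(Z=A)·p_A = 0.33 × 0.0379533 = 0.0125246
  P(Z=B)·p_B = 0.12 × 0.806569 = 0.0967883
  P(Z=C)·p_C = 0.10 × 1.29641e-09 = 1.29641e-10
  P(Z=D)·p_D = 0.45 × 7.4614e-10 = 3.35763e-10
Normaliser: 0.0125246 + 0.0967883 + 1.29641e-10 + 3.35763e-10 = 0.109313
P(Population B | data) = 0.0967883 / 0.109313 ≈ 0.885

0.885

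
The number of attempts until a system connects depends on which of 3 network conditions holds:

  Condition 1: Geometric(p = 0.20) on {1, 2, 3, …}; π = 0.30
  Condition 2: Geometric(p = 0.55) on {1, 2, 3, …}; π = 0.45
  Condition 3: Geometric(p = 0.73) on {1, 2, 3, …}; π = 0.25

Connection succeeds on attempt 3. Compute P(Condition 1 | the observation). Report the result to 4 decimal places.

0.3771

Posterior ∝ prior × likelihood, so P(k | x) ∝ π_k f_k(x); normalise over all components.
Geometric probabilities:
  L_1 = 0.128
  L_2 = 0.111375
  L_3 = 0.053217
Multiply by the mixture weights:
  π_1·L_1 = 0.30 × 0.128 = 0.0384
  π_2·L_2 = 0.45 × 0.111375 = 0.0501187
  π_3·L_3 = 0.25 × 0.053217 = 0.0133043
Evidence: 0.0384 + 0.0501187 + 0.0133043 = 0.101823
P(Condition 1 | x) = 0.0384 / 0.101823 ≈ 0.3771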